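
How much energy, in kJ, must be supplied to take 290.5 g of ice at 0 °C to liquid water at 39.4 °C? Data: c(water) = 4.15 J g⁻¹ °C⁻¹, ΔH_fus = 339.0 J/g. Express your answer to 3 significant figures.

q1 (melt at 0 °C): 290.5 × 339.0 = 98480 J
q2 (heat water 0.0→39.4 °C): 290.5 × 4.15 × 39.4 = 47500 J
Total: 98480 + 47500 = 145980 J = 146 kJ

q = 146 kJ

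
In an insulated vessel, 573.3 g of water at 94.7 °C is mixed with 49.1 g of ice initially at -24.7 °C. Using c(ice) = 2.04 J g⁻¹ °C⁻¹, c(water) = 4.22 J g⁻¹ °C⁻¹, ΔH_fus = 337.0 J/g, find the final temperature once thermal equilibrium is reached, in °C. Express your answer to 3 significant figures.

T_f = 80.0 °C

Heat to bring ice to 0 °C and melt it: q₁ = 49.1×2.04×24.7 + 49.1×337.0 = 19021 J
Heat the water can supply cooling to 0 °C: 573.3×4.22×94.7 = 229110 J > q₁, so all ice melts.
Energy balance: 573.3×4.22×(94.7 − T) = 19021 + 49.1×4.22×(T − 0)
2419.326(94.7 − T) = 19021 + 207.202 T
229110 − 19021 = 2626.528 T
T = 210089 / 2626.528 = 79.99 °C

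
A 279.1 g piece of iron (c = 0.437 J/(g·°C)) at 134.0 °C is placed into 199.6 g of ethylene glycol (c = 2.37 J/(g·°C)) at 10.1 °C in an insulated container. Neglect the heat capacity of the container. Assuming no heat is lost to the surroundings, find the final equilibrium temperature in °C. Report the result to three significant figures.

T_f = 35.5 °C

Heat lost by iron = heat gained by ethylene glycol.
(279.1)(0.437)(134.0 − T) = (199.6)(2.37)(T − 10.1)
121.9667 (134.0 − T) = 473.052 (T − 10.1)
16344 − 121.9667 T = 473.052 T − 4777.8
21121.8 = 595.0187 T
T = 35.50 °C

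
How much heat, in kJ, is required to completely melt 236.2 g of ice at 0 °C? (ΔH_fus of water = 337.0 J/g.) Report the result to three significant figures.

q = 79.6 kJ

q = m × ΔH_fus = 236.2 × 337.0 = 79600 J = 79.6 kJ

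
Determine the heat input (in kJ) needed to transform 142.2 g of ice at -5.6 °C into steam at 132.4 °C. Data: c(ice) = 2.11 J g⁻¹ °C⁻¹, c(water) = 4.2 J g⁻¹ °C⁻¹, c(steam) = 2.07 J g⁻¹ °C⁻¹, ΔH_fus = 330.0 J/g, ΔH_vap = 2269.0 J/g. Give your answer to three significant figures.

q = 441 kJ

q1 (heat ice -5.6→0.0 °C): 142.2 × 2.11 × 5.6 = 1680 J
q2 (melt at 0 °C): 142.2 × 330.0 = 46926 J
q3 (heat water 0.0→100.0 °C): 142.2 × 4.2 × 100.0 = 59724 J
q4 (vaporize at 100 °C): 142.2 × 2269.0 = 322652 J
q5 (heat steam 100.0→132.4 °C): 142.2 × 2.07 × 32.4 = 9537 J
Total: 1680 + 46926 + 59724 + 322652 + 9537 = 440519 J = 441 kJ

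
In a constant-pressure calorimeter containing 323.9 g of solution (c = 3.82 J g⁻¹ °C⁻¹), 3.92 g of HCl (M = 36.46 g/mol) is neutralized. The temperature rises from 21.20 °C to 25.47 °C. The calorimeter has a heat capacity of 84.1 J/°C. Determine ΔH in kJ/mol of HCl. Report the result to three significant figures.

|ΔT| = |25.47 − 21.20| = 4.27 °C
|q_surr| = (323.9 × 3.82 + 84.1) × 4.27 = 1321.398 × 4.27 = 5642 J
n(HCl) = 3.92 / 36.46 = 0.1075 mol
Temperature rose, so q_rxn = −|q_surr| = -5.642 kJ
ΔH = q_rxn / n = -52.48 kJ/mol

ΔH = -52.5 kJ/mol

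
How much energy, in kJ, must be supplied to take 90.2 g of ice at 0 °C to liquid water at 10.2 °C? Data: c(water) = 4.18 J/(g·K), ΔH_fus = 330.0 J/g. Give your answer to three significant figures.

q1 (melt at 0 °C): 90.2 × 330.0 = 29766 J
q2 (heat water 0.0→10.2 °C): 90.2 × 4.18 × 10.2 = 3846 J
Total: 29766 + 3846 = 33612 J = 33.6 kJ

q = 33.6 kJ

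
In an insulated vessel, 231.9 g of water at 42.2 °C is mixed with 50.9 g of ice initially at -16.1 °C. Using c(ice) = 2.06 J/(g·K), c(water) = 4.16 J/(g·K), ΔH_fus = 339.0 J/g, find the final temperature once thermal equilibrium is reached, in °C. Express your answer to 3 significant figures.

T_f = 18.5 °C

Heat to bring ice to 0 °C and melt it: q₁ = 50.9×2.06×16.1 + 50.9×339.0 = 18943 J
Heat the water can supply cooling to 0 °C: 231.9×4.16×42.2 = 40710.5 J > q₁, so all ice melts.
Energy balance: 231.9×4.16×(42.2 − T) = 18943 + 50.9×4.16×(T − 0)
964.704(42.2 − T) = 18943 + 211.744 T
40710.5 − 18943 = 1176.448 T
T = 21767.5 / 1176.448 = 18.50 °C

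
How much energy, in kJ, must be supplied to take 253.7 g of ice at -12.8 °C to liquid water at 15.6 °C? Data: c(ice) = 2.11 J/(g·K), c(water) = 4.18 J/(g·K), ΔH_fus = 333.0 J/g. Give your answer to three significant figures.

q1 (heat ice -12.8→0.0 °C): 253.7 × 2.11 × 12.8 = 6852 J
q2 (melt at 0 °C): 253.7 × 333.0 = 84482 J
q3 (heat water 0.0→15.6 °C): 253.7 × 4.18 × 15.6 = 16543 J
Total: 6852 + 84482 + 16543 = 107877 J = 108 kJ

q = 108 kJ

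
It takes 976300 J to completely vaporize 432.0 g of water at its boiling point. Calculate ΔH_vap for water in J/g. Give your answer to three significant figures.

ΔH_vap = 2260 J/g

ΔH_vap = q / m = 976300 / 432.0 = 2260 J/g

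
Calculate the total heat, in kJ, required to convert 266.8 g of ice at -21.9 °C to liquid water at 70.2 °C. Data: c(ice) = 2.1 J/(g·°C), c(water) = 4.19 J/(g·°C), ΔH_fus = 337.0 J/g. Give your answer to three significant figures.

q = 181 kJ

q1 (heat ice -21.9→0.0 °C): 266.8 × 2.1 × 21.9 = 12270 J
q2 (melt at 0 °C): 266.8 × 337.0 = 89912 J
q3 (heat water 0.0→70.2 °C): 266.8 × 4.19 × 70.2 = 78476 J
Total: 12270 + 89912 + 78476 = 180658 J = 181 kJ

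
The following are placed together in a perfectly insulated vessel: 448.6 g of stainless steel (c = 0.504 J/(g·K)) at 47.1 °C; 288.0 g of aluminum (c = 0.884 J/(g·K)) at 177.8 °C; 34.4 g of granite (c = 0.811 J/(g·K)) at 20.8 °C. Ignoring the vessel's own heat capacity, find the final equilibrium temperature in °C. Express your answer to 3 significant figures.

T_f = 111 °C

Σ mᵢcᵢ(T − Tᵢ) = 0  ⇒  T = Σ mᵢcᵢTᵢ / Σ mᵢcᵢ
Σ mᵢcᵢ = 448.6×0.504 + 288.0×0.884 + 34.4×0.811 = 508.5848
Σ mᵢcᵢTᵢ = 226.0944×47.1 + 254.592×177.8 + 27.8984×20.8 = 56496
T = 56496 / 508.5848 = 111.1 °C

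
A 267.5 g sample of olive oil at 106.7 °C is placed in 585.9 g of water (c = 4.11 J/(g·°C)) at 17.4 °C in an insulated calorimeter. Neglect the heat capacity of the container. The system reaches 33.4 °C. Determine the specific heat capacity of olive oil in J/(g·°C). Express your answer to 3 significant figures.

c = 1.96 J/(g·°C)

q_gained = (585.9 × 4.11) × (33.4 − 17.4) = 38529 J
q_lost = 267.5 × c × (106.7 − 33.4) = 19607.75 c
Set equal: c = 38529 / 19607.75 = 1.96 J/(g·°C)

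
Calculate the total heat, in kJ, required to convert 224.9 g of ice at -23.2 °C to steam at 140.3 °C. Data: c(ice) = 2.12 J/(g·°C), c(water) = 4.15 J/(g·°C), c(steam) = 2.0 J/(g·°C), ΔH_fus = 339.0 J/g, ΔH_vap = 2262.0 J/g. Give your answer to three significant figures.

q = 707 kJ

q1 (heat ice -23.2→0.0 °C): 224.9 × 2.12 × 23.2 = 11061 J
q2 (melt at 0 °C): 224.9 × 339.0 = 76241 J
q3 (heat water 0.0→100.0 °C): 224.9 × 4.15 × 100.0 = 93334 J
q4 (vaporize at 100 °C): 224.9 × 2262.0 = 508724 J
q5 (heat steam 100.0→140.3 °C): 224.9 × 2.0 × 40.3 = 18127 J
Total: 11061 + 76241 + 93334 + 508724 + 18127 = 707487 J = 707 kJ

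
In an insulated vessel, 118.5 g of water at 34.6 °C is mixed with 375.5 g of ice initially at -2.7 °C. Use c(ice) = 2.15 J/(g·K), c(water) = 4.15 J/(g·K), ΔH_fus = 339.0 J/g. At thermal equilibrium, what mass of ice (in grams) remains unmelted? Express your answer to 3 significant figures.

Heat to warm all ice to 0 °C: 375.5×2.15×2.7 = 2179.8 J
Heat released by water cooling to 0 °C: 118.5×4.15×34.6 = 17015 J
17015 J < 2179.8 + 375.5×339.0 = 129474.3 J, so not all ice melts; final T = 0 °C.
Heat left for melting: 17015 − 2179.8 = 14835.2 J
Mass melted = 14835.2 / 339.0 = 43.76 g
Ice remaining = 375.5 − 43.76 = 331.74 g

m_ice remaining = 332 g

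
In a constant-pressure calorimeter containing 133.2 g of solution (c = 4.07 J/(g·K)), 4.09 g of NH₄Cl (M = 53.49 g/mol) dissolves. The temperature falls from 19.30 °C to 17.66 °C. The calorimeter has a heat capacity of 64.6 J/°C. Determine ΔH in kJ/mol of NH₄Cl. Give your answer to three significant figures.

|ΔT| = |17.66 − 19.30| = 1.64 °C
|q_surr| = (133.2 × 4.07 + 64.6) × 1.64 = 606.724 × 1.64 = 995.0 J
n(NH₄Cl) = 4.09 / 53.49 = 0.07646 mol
Temperature fell, so q_rxn = +|q_surr| = 0.9950 kJ
ΔH = q_rxn / n = 13.01 kJ/mol

ΔH = 13.0 kJ/mol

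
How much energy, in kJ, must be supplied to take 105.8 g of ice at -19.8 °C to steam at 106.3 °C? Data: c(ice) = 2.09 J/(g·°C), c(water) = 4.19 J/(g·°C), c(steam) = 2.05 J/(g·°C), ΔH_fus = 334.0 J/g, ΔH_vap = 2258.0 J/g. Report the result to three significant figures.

q = 324 kJ

q1 (heat ice -19.8→0.0 °C): 105.8 × 2.09 × 19.8 = 4378 J
q2 (melt at 0 °C): 105.8 × 334.0 = 35337 J
q3 (heat water 0.0→100.0 °C): 105.8 × 4.19 × 100.0 = 44330 J
q4 (vaporize at 100 °C): 105.8 × 2258.0 = 238896 J
q5 (heat steam 100.0→106.3 °C): 105.8 × 2.05 × 6.3 = 1366 J
Total: 4378 + 35337 + 44330 + 238896 + 1366 = 324307 J = 324 kJ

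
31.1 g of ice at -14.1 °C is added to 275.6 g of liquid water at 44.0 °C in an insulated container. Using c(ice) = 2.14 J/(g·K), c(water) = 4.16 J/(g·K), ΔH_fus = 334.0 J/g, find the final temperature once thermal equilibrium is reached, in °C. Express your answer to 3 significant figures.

T_f = 30.7 °C

Heat to bring ice to 0 °C and melt it: q₁ = 31.1×2.14×14.1 + 31.1×334.0 = 11326 J
Heat the water can supply cooling to 0 °C: 275.6×4.16×44.0 = 50445.8 J > q₁, so all ice melts.
Energy balance: 275.6×4.16×(44.0 − T) = 11326 + 31.1×4.16×(T − 0)
1146.496(44.0 − T) = 11326 + 129.376 T
50445.8 − 11326 = 1275.872 T
T = 39119.8 / 1275.872 = 30.66 °C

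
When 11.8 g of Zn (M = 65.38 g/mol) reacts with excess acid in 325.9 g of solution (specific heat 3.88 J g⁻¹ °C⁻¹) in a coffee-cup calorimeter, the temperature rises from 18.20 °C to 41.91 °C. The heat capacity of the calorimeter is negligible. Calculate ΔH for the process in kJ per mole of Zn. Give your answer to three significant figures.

ΔH = -166 kJ/mol

|ΔT| = |41.91 − 18.20| = 23.71 °C
|q_surr| = (325.9 × 3.88) × 23.71 = 1264.492 × 23.71 = 29980 J
n(Zn) = 11.8 / 65.38 = 0.1805 mol
Temperature rose, so q_rxn = −|q_surr| = -29.98 kJ
ΔH = q_rxn / n = -166.1 kJ/mol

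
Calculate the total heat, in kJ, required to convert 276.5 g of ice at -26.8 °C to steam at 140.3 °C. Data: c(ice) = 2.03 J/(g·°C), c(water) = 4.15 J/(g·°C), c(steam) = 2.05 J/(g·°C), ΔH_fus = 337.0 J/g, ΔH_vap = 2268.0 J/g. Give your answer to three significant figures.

q1 (heat ice -26.8→0.0 °C): 276.5 × 2.03 × 26.8 = 15043 J
q2 (melt at 0 °C): 276.5 × 337.0 = 93181 J
q3 (heat water 0.0→100.0 °C): 276.5 × 4.15 × 100.0 = 114748 J
q4 (vaporize at 100 °C): 276.5 × 2268.0 = 627102 J
q5 (heat steam 100.0→140.3 °C): 276.5 × 2.05 × 40.3 = 22843 J
Total: 15043 + 93181 + 114748 + 627102 + 22843 = 872917 J = 873 kJ

q = 873 kJ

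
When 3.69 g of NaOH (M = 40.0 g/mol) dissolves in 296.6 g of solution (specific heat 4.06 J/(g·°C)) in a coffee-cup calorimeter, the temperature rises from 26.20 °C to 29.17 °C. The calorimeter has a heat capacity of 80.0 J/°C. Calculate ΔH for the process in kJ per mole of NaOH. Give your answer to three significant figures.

|ΔT| = |29.17 − 26.20| = 2.97 °C
|q_surr| = (296.6 × 4.06 + 80.0) × 2.97 = 1284.196 × 2.97 = 3814 J
n(NaOH) = 3.69 / 40.0 = 0.09225 mol
Temperature rose, so q_rxn = −|q_surr| = -3.814 kJ
ΔH = q_rxn / n = -41.34 kJ/mol

ΔH = -41.3 kJ/mol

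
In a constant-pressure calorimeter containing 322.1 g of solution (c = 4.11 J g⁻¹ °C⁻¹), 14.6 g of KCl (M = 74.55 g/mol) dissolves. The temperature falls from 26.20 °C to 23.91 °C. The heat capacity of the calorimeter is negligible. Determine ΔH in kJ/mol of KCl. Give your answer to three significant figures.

|ΔT| = |23.91 − 26.20| = 2.29 °C
|q_surr| = (322.1 × 4.11) × 2.29 = 1323.831 × 2.29 = 3032 J
n(KCl) = 14.6 / 74.55 = 0.1958 mol
Temperature fell, so q_rxn = +|q_surr| = 3.032 kJ
ΔH = q_rxn / n = 15.49 kJ/mol

ΔH = 15.5 kJ/mol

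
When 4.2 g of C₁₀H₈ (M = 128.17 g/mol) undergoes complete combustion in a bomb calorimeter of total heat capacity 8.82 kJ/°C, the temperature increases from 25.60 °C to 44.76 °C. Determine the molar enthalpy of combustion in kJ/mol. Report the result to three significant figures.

ΔH = -5160 kJ/mol

ΔT = 44.76 − 25.60 = 19.16 °C
q_cal = C_cal × ΔT = 8.82 × 19.16 = 168.9912 kJ
n = 4.2 / 128.17 = 0.03277 mol
q_rxn = −q_cal = -168.9912 kJ
ΔH = -168.9912 / 0.03277 = -5157 kJ/mol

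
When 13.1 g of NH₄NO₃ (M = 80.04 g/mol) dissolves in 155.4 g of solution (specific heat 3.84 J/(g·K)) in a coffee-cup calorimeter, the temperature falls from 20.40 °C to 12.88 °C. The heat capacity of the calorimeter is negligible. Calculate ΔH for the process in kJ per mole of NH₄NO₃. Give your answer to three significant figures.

ΔH = 27.4 kJ/mol

|ΔT| = |12.88 − 20.40| = 7.52 °C
|q_surr| = (155.4 × 3.84) × 7.52 = 596.736 × 7.52 = 4487 J
n(NH₄NO₃) = 13.1 / 80.04 = 0.1637 mol
Temperature fell, so q_rxn = +|q_surr| = 4.487 kJ
ΔH = q_rxn / n = 27.41 kJ/mol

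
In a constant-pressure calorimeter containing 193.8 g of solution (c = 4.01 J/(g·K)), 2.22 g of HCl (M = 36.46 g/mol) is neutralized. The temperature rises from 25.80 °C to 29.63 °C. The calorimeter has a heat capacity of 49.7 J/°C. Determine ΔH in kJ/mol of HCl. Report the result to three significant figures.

ΔH = -52.0 kJ/mol

|ΔT| = |29.63 − 25.80| = 3.83 °C
|q_surr| = (193.8 × 4.01 + 49.7) × 3.83 = 826.838 × 3.83 = 3167 J
n(HCl) = 2.22 / 36.46 = 0.06089 mol
Temperature rose, so q_rxn = −|q_surr| = -3.167 kJ
ΔH = q_rxn / n = -52.01 kJ/mol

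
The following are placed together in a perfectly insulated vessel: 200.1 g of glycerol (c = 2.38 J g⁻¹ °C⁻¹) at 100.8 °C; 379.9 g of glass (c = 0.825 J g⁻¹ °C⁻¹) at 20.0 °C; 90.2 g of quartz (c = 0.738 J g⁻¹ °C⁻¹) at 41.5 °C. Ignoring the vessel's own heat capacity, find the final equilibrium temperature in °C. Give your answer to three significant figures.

Σ mᵢcᵢ(T − Tᵢ) = 0  ⇒  T = Σ mᵢcᵢTᵢ / Σ mᵢcᵢ
Σ mᵢcᵢ = 200.1×2.38 + 379.9×0.825 + 90.2×0.738 = 856.2231
Σ mᵢcᵢTᵢ = 476.238×100.8 + 313.4175×20.0 + 66.5676×41.5 = 57036
T = 57036 / 856.2231 = 66.61 °C

T_f = 66.6 °C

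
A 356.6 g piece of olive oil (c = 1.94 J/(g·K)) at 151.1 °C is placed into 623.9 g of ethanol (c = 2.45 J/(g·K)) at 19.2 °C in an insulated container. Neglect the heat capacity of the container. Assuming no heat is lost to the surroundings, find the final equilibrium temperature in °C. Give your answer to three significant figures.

T_f = 60.3 °C

Heat lost by olive oil = heat gained by ethanol.
(356.6)(1.94)(151.1 − T) = (623.9)(2.45)(T − 19.2)
691.804 (151.1 − T) = 1528.555 (T − 19.2)
104530 − 691.804 T = 1528.555 T − 29348
133878 = 2220.359 T
T = 60.30 °C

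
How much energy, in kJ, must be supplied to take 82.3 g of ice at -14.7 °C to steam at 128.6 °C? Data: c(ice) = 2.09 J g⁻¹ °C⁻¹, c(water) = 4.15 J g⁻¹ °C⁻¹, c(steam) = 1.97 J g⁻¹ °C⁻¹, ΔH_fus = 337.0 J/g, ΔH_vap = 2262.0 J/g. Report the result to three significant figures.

q = 255 kJ

q1 (heat ice -14.7→0.0 °C): 82.3 × 2.09 × 14.7 = 2529 J
q2 (melt at 0 °C): 82.3 × 337.0 = 27735 J
q3 (heat water 0.0→100.0 °C): 82.3 × 4.15 × 100.0 = 34155 J
q4 (vaporize at 100 °C): 82.3 × 2262.0 = 186163 J
q5 (heat steam 100.0→128.6 °C): 82.3 × 1.97 × 28.6 = 4637 J
Total: 2529 + 27735 + 34155 + 186163 + 4637 = 255219 J = 255 kJ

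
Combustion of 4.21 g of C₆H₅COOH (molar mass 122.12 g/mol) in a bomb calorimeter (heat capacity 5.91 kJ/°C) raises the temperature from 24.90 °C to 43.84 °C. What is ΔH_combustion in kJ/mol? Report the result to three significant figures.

ΔH = -3250 kJ/mol

ΔT = 43.84 − 24.90 = 18.94 °C
q_cal = C_cal × ΔT = 5.91 × 18.94 = 111.9354 kJ
n = 4.21 / 122.12 = 0.03447 mol
q_rxn = −q_cal = -111.9354 kJ
ΔH = -111.9354 / 0.03447 = -3247 kJ/mol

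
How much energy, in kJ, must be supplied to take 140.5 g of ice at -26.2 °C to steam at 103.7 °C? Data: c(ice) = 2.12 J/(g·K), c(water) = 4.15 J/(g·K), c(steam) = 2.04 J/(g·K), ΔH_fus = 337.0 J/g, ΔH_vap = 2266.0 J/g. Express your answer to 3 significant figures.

q1 (heat ice -26.2→0.0 °C): 140.5 × 2.12 × 26.2 = 7804 J
q2 (melt at 0 °C): 140.5 × 337.0 = 47349 J
q3 (heat water 0.0→100.0 °C): 140.5 × 4.15 × 100.0 = 58308 J
q4 (vaporize at 100 °C): 140.5 × 2266.0 = 318373 J
q5 (heat steam 100.0→103.7 °C): 140.5 × 2.04 × 3.7 = 1060 J
Total: 7804 + 47349 + 58308 + 318373 + 1060 = 432894 J = 433 kJ

q = 433 kJ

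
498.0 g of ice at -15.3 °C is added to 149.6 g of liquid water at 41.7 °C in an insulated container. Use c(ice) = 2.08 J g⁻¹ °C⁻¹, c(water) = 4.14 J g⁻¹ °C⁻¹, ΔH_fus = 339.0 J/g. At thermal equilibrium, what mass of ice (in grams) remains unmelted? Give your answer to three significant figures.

Heat to warm all ice to 0 °C: 498.0×2.08×15.3 = 15848 J
Heat released by water cooling to 0 °C: 149.6×4.14×41.7 = 25827 J
25827 J < 15848 + 498.0×339.0 = 184670 J, so not all ice melts; final T = 0 °C.
Heat left for melting: 25827 − 15848 = 9979 J
Mass melted = 9979 / 339.0 = 29.44 g
Ice remaining = 498.0 − 29.44 = 468.56 g

m_ice remaining = 469 g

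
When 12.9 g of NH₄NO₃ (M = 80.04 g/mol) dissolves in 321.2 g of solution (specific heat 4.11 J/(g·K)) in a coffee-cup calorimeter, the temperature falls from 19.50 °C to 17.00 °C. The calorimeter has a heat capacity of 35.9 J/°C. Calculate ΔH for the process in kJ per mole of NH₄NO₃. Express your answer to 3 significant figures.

|ΔT| = |17.00 − 19.50| = 2.50 °C
|q_surr| = (321.2 × 4.11 + 35.9) × 2.50 = 1356.032 × 2.50 = 3390 J
n(NH₄NO₃) = 12.9 / 80.04 = 0.1612 mol
Temperature fell, so q_rxn = +|q_surr| = 3.390 kJ
ΔH = q_rxn / n = 21.03 kJ/mol

ΔH = 21.0 kJ/mol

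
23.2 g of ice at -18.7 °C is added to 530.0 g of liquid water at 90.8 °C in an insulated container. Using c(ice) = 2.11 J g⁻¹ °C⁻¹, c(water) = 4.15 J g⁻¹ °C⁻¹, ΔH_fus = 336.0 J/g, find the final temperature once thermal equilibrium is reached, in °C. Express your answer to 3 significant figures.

T_f = 83.2 °C

Heat to bring ice to 0 °C and melt it: q₁ = 23.2×2.11×18.7 + 23.2×336.0 = 8710.6 J
Heat the water can supply cooling to 0 °C: 530.0×4.15×90.8 = 199715 J > q₁, so all ice melts.
Energy balance: 530.0×4.15×(90.8 − T) = 8710.6 + 23.2×4.15×(T − 0)
2199.5(90.8 − T) = 8710.6 + 96.28 T
199715 − 8710.6 = 2295.78 T
T = 191004.4 / 2295.78 = 83.20 °C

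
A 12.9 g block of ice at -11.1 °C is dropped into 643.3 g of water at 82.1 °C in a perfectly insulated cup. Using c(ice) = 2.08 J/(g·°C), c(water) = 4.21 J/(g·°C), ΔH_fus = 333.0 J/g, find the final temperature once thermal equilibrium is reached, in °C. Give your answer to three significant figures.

T_f = 78.8 °C

Heat to bring ice to 0 °C and melt it: q₁ = 12.9×2.08×11.1 + 12.9×333.0 = 4593.5 J
Heat the water can supply cooling to 0 °C: 643.3×4.21×82.1 = 222351 J > q₁, so all ice melts.
Energy balance: 643.3×4.21×(82.1 − T) = 4593.5 + 12.9×4.21×(T − 0)
2708.293(82.1 − T) = 4593.5 + 54.309 T
222351 − 4593.5 = 2762.602 T
T = 217757.5 / 2762.602 = 78.82 °C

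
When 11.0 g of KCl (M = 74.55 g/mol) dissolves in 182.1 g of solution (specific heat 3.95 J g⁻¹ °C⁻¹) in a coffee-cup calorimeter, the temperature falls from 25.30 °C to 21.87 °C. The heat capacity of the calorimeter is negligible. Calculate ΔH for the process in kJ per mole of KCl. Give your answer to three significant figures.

ΔH = 16.7 kJ/mol

|ΔT| = |21.87 − 25.30| = 3.43 °C
|q_surr| = (182.1 × 3.95) × 3.43 = 719.295 × 3.43 = 2467 J
n(KCl) = 11.0 / 74.55 = 0.1476 mol
Temperature fell, so q_rxn = +|q_surr| = 2.467 kJ
ΔH = q_rxn / n = 16.71 kJ/mol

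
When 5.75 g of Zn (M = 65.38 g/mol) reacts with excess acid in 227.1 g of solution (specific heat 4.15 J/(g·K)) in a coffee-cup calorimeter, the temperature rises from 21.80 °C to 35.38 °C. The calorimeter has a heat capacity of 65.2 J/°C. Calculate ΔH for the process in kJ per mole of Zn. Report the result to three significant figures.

ΔH = -156 kJ/mol

|ΔT| = |35.38 − 21.80| = 13.58 °C
|q_surr| = (227.1 × 4.15 + 65.2) × 13.58 = 1007.665 × 13.58 = 13680 J
n(Zn) = 5.75 / 65.38 = 0.08795 mol
Temperature rose, so q_rxn = −|q_surr| = -13.68 kJ
ΔH = q_rxn / n = -155.5 kJ/mol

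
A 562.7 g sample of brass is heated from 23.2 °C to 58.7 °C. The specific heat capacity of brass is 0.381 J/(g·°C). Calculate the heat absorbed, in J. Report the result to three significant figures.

q = m c ΔT = 562.7 × 0.381 × (58.7 − 23.2)
q = 562.7 × 0.381 × 35.5 = 7611 J

q = 7610 J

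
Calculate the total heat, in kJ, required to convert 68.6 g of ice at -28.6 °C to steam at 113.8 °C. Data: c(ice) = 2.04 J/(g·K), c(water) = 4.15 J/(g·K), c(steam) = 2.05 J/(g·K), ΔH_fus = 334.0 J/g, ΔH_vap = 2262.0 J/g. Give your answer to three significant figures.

q = 212 kJ

q1 (heat ice -28.6→0.0 °C): 68.6 × 2.04 × 28.6 = 4002 J
q2 (melt at 0 °C): 68.6 × 334.0 = 22912 J
q3 (heat water 0.0→100.0 °C): 68.6 × 4.15 × 100.0 = 28469 J
q4 (vaporize at 100 °C): 68.6 × 2262.0 = 155173 J
q5 (heat steam 100.0→113.8 °C): 68.6 × 2.05 × 13.8 = 1941 J
Total: 4002 + 22912 + 28469 + 155173 + 1941 = 212497 J = 212 kJ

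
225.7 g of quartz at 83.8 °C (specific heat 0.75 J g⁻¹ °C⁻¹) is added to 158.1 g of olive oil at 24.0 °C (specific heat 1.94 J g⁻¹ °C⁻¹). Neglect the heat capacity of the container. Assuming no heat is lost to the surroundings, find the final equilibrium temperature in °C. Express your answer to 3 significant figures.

Heat lost by quartz = heat gained by olive oil.
(225.7)(0.75)(83.8 − T) = (158.1)(1.94)(T − 24.0)
169.275 (83.8 − T) = 306.714 (T − 24.0)
14185 − 169.275 T = 306.714 T − 7361.1
21546.1 = 475.989 T
T = 45.27 °C

T_f = 45.3 °C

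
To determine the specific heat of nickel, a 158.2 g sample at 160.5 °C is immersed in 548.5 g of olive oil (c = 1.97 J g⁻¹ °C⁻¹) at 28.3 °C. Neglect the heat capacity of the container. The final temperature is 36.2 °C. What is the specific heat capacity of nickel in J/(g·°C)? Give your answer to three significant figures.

c = 0.434 J/(g·°C)

q_gained = (548.5 × 1.97) × (36.2 − 28.3) = 8536 J
q_lost = 158.2 × c × (160.5 − 36.2) = 19664.26 c
Set equal: c = 8536 / 19664.26 = 0.434 J/(g·°C)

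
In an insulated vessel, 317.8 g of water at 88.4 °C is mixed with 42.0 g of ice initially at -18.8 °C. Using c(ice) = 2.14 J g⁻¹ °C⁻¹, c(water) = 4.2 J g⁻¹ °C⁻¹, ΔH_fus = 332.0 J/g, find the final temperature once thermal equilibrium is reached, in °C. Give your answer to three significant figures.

T_f = 67.7 °C

Heat to bring ice to 0 °C and melt it: q₁ = 42.0×2.14×18.8 + 42.0×332.0 = 15634 J
Heat the water can supply cooling to 0 °C: 317.8×4.2×88.4 = 117993 J > q₁, so all ice melts.
Energy balance: 317.8×4.2×(88.4 − T) = 15634 + 42.0×4.2×(T − 0)
1334.76(88.4 − T) = 15634 + 176.4 T
117993 − 15634 = 1511.16 T
T = 102359 / 1511.16 = 67.74 °C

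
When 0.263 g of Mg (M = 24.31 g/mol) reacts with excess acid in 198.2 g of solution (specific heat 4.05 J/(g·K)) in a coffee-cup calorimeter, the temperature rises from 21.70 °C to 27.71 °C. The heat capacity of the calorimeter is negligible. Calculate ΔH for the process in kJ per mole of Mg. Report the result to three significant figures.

|ΔT| = |27.71 − 21.70| = 6.01 °C
|q_surr| = (198.2 × 4.05) × 6.01 = 802.71 × 6.01 = 4824 J
n(Mg) = 0.263 / 24.31 = 0.01082 mol
Temperature rose, so q_rxn = −|q_surr| = -4.824 kJ
ΔH = q_rxn / n = -445.8 kJ/mol

ΔH = -446 kJ/mol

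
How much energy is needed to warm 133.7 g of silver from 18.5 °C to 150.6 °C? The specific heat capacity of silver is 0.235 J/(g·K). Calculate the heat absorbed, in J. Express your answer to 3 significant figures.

q = 4150 J

q = m c ΔT = 133.7 × 0.235 × (150.6 − 18.5)
q = 133.7 × 0.235 × 132.1 = 4151 J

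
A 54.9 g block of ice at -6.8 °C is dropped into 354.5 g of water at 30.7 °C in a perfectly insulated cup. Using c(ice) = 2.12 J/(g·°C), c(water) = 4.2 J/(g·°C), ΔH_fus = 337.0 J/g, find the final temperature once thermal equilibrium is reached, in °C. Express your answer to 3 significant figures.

Heat to bring ice to 0 °C and melt it: q₁ = 54.9×2.12×6.8 + 54.9×337.0 = 19293 J
Heat the water can supply cooling to 0 °C: 354.5×4.2×30.7 = 45709.2 J > q₁, so all ice melts.
Energy balance: 354.5×4.2×(30.7 − T) = 19293 + 54.9×4.2×(T − 0)
1488.9(30.7 − T) = 19293 + 230.58 T
45709.2 − 19293 = 1719.48 T
T = 26416.2 / 1719.48 = 15.36 °C

T_f = 15.4 °C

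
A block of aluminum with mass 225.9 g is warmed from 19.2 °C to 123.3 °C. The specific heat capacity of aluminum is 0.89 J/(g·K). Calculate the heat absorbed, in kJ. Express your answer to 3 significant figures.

q = 20.9 kJ

q = m c ΔT = 225.9 × 0.89 × (123.3 − 19.2)
q = 225.9 × 0.89 × 104.1 = 20930 J = 20.9 kJ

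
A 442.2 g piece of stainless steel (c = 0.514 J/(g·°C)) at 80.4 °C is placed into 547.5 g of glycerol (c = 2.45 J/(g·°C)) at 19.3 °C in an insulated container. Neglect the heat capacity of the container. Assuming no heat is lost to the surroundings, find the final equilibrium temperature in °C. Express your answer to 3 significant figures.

Heat lost by stainless steel = heat gained by glycerol.
(442.2)(0.514)(80.4 − T) = (547.5)(2.45)(T − 19.3)
227.2908 (80.4 − T) = 1341.375 (T − 19.3)
18274 − 227.2908 T = 1341.375 T − 25889
44163 = 1568.6658 T
T = 28.15 °C

T_f = 28.2 °C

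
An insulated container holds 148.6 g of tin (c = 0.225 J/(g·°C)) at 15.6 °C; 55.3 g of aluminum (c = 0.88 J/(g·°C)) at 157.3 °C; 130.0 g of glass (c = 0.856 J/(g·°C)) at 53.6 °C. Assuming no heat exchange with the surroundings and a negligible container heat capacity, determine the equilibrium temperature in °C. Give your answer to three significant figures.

T_f = 73.1 °C

Σ mᵢcᵢ(T − Tᵢ) = 0  ⇒  T = Σ mᵢcᵢTᵢ / Σ mᵢcᵢ
Σ mᵢcᵢ = 148.6×0.225 + 55.3×0.88 + 130.0×0.856 = 193.379
Σ mᵢcᵢTᵢ = 33.435×15.6 + 48.664×157.3 + 111.28×53.6 = 14141
T = 14141 / 193.379 = 73.13 °C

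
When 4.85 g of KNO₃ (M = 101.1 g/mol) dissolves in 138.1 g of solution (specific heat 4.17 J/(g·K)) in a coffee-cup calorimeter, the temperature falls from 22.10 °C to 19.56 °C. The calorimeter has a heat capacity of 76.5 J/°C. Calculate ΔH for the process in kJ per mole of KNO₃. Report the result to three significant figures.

ΔH = 34.5 kJ/mol

|ΔT| = |19.56 − 22.10| = 2.54 °C
|q_surr| = (138.1 × 4.17 + 76.5) × 2.54 = 652.377 × 2.54 = 1657 J
n(KNO₃) = 4.85 / 101.1 = 0.04797 mol
Temperature fell, so q_rxn = +|q_surr| = 1.657 kJ
ΔH = q_rxn / n = 34.54 kJ/mol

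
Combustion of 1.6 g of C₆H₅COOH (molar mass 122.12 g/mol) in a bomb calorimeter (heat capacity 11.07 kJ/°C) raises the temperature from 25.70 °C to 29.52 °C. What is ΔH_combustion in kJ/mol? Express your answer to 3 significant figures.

ΔT = 29.52 − 25.70 = 3.82 °C
q_cal = C_cal × ΔT = 11.07 × 3.82 = 42.2874 kJ
n = 1.6 / 122.12 = 0.01310 mol
q_rxn = −q_cal = -42.2874 kJ
ΔH = -42.2874 / 0.01310 = -3228 kJ/mol

ΔH = -3230 kJ/mol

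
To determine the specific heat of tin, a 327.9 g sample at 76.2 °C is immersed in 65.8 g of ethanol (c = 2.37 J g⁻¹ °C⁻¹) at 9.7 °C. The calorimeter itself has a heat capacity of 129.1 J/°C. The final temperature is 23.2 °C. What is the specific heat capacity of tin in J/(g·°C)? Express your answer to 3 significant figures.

c = 0.221 J/(g·°C)

q_gained = (65.8 × 2.37 + 129.1) × (23.2 − 9.7) = 3848 J
q_lost = 327.9 × c × (76.2 − 23.2) = 17378.7 c
Set equal: c = 3848 / 17378.7 = 0.221 J/(g·°C)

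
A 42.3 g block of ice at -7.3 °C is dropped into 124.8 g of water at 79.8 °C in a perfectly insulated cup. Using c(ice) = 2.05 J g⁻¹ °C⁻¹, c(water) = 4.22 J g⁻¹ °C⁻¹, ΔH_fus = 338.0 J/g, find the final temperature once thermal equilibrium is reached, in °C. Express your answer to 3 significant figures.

Heat to bring ice to 0 °C and melt it: q₁ = 42.3×2.05×7.3 + 42.3×338.0 = 14930 J
Heat the water can supply cooling to 0 °C: 124.8×4.22×79.8 = 42027.1 J > q₁, so all ice melts.
Energy balance: 124.8×4.22×(79.8 − T) = 14930 + 42.3×4.22×(T − 0)
526.656(79.8 − T) = 14930 + 178.506 T
42027.1 − 14930 = 705.162 T
T = 27097.1 / 705.162 = 38.43 °C

T_f = 38.4 °C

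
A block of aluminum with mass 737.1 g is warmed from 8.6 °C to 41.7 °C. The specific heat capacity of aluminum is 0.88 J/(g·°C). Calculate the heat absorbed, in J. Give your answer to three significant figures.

q = 21500 J

q = m c ΔT = 737.1 × 0.88 × (41.7 − 8.6)
q = 737.1 × 0.88 × 33.1 = 21470 J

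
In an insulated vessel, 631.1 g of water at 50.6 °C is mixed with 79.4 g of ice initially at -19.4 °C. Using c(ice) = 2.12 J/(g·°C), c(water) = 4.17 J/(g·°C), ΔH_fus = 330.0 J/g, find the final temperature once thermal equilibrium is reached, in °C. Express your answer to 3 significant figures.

T_f = 35.0 °C

Heat to bring ice to 0 °C and melt it: q₁ = 79.4×2.12×19.4 + 79.4×330.0 = 29468 J
Heat the water can supply cooling to 0 °C: 631.1×4.17×50.6 = 133163 J > q₁, so all ice melts.
Energy balance: 631.1×4.17×(50.6 − T) = 29468 + 79.4×4.17×(T − 0)
2631.687(50.6 − T) = 29468 + 331.098 T
133163 − 29468 = 2962.785 T
T = 103695 / 2962.785 = 35.00 °C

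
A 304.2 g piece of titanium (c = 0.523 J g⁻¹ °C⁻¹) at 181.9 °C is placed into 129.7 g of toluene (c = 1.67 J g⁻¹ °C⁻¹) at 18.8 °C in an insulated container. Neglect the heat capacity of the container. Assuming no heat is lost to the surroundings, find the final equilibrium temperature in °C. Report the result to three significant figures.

Heat lost by titanium = heat gained by toluene.
(304.2)(0.523)(181.9 − T) = (129.7)(1.67)(T − 18.8)
159.0966 (181.9 − T) = 216.599 (T − 18.8)
28940 − 159.0966 T = 216.599 T − 4072.1
33012.1 = 375.6956 T
T = 87.87 °C

T_f = 87.9 °C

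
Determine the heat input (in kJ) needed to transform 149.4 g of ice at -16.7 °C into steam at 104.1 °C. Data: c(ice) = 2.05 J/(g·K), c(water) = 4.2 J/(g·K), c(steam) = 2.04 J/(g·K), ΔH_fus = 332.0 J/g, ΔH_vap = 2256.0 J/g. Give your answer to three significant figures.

q1 (heat ice -16.7→0.0 °C): 149.4 × 2.05 × 16.7 = 5115 J
q2 (melt at 0 °C): 149.4 × 332.0 = 49601 J
q3 (heat water 0.0→100.0 °C): 149.4 × 4.2 × 100.0 = 62748 J
q4 (vaporize at 100 °C): 149.4 × 2256.0 = 337046 J
q5 (heat steam 100.0→104.1 °C): 149.4 × 2.04 × 4.1 = 1250 J
Total: 5115 + 49601 + 62748 + 337046 + 1250 = 455760 J = 456 kJ

q = 456 kJ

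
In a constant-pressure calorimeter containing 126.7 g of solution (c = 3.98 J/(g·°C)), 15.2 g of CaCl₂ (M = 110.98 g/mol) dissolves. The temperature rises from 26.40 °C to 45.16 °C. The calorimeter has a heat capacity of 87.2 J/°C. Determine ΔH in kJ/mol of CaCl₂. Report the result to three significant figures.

ΔH = -81.0 kJ/mol

|ΔT| = |45.16 − 26.40| = 18.76 °C
|q_surr| = (126.7 × 3.98 + 87.2) × 18.76 = 591.466 × 18.76 = 11100 J
n(CaCl₂) = 15.2 / 110.98 = 0.1370 mol
Temperature rose, so q_rxn = −|q_surr| = -11.10 kJ
ΔH = q_rxn / n = -81.02 kJ/mol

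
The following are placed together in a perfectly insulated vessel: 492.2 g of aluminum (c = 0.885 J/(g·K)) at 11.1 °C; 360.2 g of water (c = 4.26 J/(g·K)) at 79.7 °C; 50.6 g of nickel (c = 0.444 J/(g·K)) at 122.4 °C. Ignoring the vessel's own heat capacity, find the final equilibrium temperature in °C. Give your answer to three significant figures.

T_f = 65.2 °C

Σ mᵢcᵢ(T − Tᵢ) = 0  ⇒  T = Σ mᵢcᵢTᵢ / Σ mᵢcᵢ
Σ mᵢcᵢ = 492.2×0.885 + 360.2×4.26 + 50.6×0.444 = 1992.5154
Σ mᵢcᵢTᵢ = 435.597×11.1 + 1534.452×79.7 + 22.4664×122.4 = 129880
T = 129880 / 1992.5154 = 65.18 °C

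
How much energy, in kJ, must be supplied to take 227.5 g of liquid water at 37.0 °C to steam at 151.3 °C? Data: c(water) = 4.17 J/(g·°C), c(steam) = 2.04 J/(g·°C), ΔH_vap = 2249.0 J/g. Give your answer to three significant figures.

q1 (heat water 37.0→100.0 °C): 227.5 × 4.17 × 63.0 = 59767 J
q2 (vaporize at 100 °C): 227.5 × 2249.0 = 511648 J
q3 (heat steam 100.0→151.3 °C): 227.5 × 2.04 × 51.3 = 23808 J
Total: 59767 + 511648 + 23808 = 595223 J = 595 kJ

q = 595 kJ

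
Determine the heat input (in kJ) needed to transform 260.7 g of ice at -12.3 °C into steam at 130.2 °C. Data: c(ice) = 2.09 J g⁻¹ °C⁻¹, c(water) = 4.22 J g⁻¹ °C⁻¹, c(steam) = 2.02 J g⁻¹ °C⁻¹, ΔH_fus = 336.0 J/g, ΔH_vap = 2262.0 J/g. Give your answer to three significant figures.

q1 (heat ice -12.3→0.0 °C): 260.7 × 2.09 × 12.3 = 6702 J
q2 (melt at 0 °C): 260.7 × 336.0 = 87595 J
q3 (heat water 0.0→100.0 °C): 260.7 × 4.22 × 100.0 = 110015 J
q4 (vaporize at 100 °C): 260.7 × 2262.0 = 589703 J
q5 (heat steam 100.0→130.2 °C): 260.7 × 2.02 × 30.2 = 15904 J
Total: 6702 + 87595 + 110015 + 589703 + 15904 = 809919 J = 810 kJ

q = 810 kJ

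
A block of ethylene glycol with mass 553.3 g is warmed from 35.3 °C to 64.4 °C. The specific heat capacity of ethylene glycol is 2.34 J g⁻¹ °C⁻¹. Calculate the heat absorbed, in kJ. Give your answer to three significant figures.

q = m c ΔT = 553.3 × 2.34 × (64.4 − 35.3)
q = 553.3 × 2.34 × 29.1 = 37680 J = 37.7 kJ

q = 37.7 kJ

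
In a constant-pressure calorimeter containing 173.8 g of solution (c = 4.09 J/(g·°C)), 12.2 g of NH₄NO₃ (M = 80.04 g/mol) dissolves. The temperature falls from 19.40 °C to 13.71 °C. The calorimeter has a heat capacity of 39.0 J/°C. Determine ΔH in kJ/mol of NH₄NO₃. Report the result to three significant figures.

|ΔT| = |13.71 − 19.40| = 5.69 °C
|q_surr| = (173.8 × 4.09 + 39.0) × 5.69 = 749.842 × 5.69 = 4267 J
n(NH₄NO₃) = 12.2 / 80.04 = 0.1524 mol
Temperature fell, so q_rxn = +|q_surr| = 4.267 kJ
ΔH = q_rxn / n = 28.00 kJ/mol

ΔH = 28.0 kJ/mol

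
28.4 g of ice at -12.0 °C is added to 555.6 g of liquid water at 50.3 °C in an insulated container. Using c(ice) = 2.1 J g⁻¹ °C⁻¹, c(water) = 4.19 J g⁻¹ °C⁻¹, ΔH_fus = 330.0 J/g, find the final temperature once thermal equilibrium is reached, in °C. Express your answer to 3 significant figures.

Heat to bring ice to 0 °C and melt it: q₁ = 28.4×2.1×12.0 + 28.4×330.0 = 10088 J
Heat the water can supply cooling to 0 °C: 555.6×4.19×50.3 = 117097 J > q₁, so all ice melts.
Energy balance: 555.6×4.19×(50.3 − T) = 10088 + 28.4×4.19×(T − 0)
2327.964(50.3 − T) = 10088 + 118.996 T
117097 − 10088 = 2446.960 T
T = 107009 / 2446.960 = 43.73 °C

T_f = 43.7 °C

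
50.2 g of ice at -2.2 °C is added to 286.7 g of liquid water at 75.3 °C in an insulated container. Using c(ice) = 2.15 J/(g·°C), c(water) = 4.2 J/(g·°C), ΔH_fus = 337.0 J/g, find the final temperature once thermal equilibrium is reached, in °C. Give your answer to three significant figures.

T_f = 52.0 °C

Heat to bring ice to 0 °C and melt it: q₁ = 50.2×2.15×2.2 + 50.2×337.0 = 17155 J
Heat the water can supply cooling to 0 °C: 286.7×4.2×75.3 = 90671.7 J > q₁, so all ice melts.
Energy balance: 286.7×4.2×(75.3 − T) = 17155 + 50.2×4.2×(T − 0)
1204.14(75.3 − T) = 17155 + 210.84 T
90671.7 − 17155 = 1414.98 T
T = 73516.7 / 1414.98 = 51.96 °C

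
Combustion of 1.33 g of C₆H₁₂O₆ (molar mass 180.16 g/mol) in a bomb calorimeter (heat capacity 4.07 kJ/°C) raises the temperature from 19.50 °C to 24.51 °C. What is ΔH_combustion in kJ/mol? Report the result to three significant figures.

ΔT = 24.51 − 19.50 = 5.01 °C
q_cal = C_cal × ΔT = 4.07 × 5.01 = 20.3907 kJ
n = 1.33 / 180.16 = 0.007382 mol
q_rxn = −q_cal = -20.3907 kJ
ΔH = -20.3907 / 0.007382 = -2762 kJ/mol

ΔH = -2760 kJ/mol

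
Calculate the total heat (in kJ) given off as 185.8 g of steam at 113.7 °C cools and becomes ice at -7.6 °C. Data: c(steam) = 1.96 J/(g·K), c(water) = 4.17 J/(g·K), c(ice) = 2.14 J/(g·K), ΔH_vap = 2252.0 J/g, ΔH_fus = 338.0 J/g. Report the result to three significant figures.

q1 (cool steam 113.7→100 °C): 185.8 × 1.96 × 13.7 = 4989 J
q2 (condense at 100 °C): 185.8 × 2252.0 = 418422 J
q3 (cool water 100→0 °C): 185.8 × 4.17 × 100.0 = 77479 J
q4 (freeze at 0 °C): 185.8 × 338.0 = 62800 J
q5 (cool ice 0→-7.6 °C): 185.8 × 2.14 × 7.6 = 3022 J
Total: 4989 + 418422 + 77479 + 62800 + 3022 = 566712 J = 567 kJ

q = 567 kJ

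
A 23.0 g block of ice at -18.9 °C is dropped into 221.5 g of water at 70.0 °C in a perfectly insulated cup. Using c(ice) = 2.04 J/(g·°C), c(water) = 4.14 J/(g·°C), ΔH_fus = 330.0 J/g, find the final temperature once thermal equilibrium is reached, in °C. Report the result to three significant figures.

T_f = 55.0 °C

Heat to bring ice to 0 °C and melt it: q₁ = 23.0×2.04×18.9 + 23.0×330.0 = 8476.8 J
Heat the water can supply cooling to 0 °C: 221.5×4.14×70.0 = 64190.7 J > q₁, so all ice melts.
Energy balance: 221.5×4.14×(70.0 − T) = 8476.8 + 23.0×4.14×(T − 0)
917.01(70.0 − T) = 8476.8 + 95.22 T
64190.7 − 8476.8 = 1012.23 T
T = 55713.9 / 1012.23 = 55.04 °C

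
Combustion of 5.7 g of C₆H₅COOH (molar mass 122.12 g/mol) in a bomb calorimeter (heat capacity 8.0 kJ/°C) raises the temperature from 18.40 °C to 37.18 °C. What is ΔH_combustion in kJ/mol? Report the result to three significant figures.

ΔH = -3220 kJ/mol

ΔT = 37.18 − 18.40 = 18.78 °C
q_cal = C_cal × ΔT = 8.0 × 18.78 = 150.24 kJ
n = 5.7 / 122.12 = 0.04668 mol
q_rxn = −q_cal = -150.24 kJ
ΔH = -150.24 / 0.04668 = -3219 kJ/mol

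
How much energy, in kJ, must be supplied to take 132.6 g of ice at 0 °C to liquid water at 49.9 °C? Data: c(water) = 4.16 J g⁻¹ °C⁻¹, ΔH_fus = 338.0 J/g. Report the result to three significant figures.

q = 72.3 kJ

q1 (melt at 0 °C): 132.6 × 338.0 = 44819 J
q2 (heat water 0.0→49.9 °C): 132.6 × 4.16 × 49.9 = 27526 J
Total: 44819 + 27526 = 72345 J = 72.3 kJ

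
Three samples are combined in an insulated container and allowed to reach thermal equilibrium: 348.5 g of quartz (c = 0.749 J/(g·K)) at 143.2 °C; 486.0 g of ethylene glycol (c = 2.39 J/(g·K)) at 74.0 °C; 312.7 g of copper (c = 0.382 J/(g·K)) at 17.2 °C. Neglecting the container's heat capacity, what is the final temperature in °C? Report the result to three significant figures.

Σ mᵢcᵢ(T − Tᵢ) = 0  ⇒  T = Σ mᵢcᵢTᵢ / Σ mᵢcᵢ
Σ mᵢcᵢ = 348.5×0.749 + 486.0×2.39 + 312.7×0.382 = 1542.0179
Σ mᵢcᵢTᵢ = 261.0265×143.2 + 1161.54×74.0 + 119.4514×17.2 = 125390
T = 125390 / 1542.0179 = 81.32 °C

T_f = 81.3 °C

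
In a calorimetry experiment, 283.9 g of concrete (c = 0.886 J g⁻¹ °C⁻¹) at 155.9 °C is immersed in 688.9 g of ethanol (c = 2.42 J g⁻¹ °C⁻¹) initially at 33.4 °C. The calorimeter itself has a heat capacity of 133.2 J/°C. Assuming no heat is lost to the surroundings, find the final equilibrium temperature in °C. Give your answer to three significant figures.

Heat lost by concrete = heat gained by ethanol + calorimeter.
(283.9)(0.886)(155.9 − T) = [(688.9)(2.42) + 133.2](T − 33.4)
251.5354 (155.9 − T) = 1800.338 (T − 33.4)
39214 − 251.5354 T = 1800.338 T − 60131
99345 = 2051.8734 T
T = 48.42 °C

T_f = 48.4 °C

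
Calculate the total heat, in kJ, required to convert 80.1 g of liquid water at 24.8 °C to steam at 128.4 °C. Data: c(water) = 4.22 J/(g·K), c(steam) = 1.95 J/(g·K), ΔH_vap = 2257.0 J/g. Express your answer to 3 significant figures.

q = 211 kJ

q1 (heat water 24.8→100.0 °C): 80.1 × 4.22 × 75.2 = 25419 J
q2 (vaporize at 100 °C): 80.1 × 2257.0 = 180786 J
q3 (heat steam 100.0→128.4 °C): 80.1 × 1.95 × 28.4 = 4436 J
Total: 25419 + 180786 + 4436 = 210641 J = 211 kJ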